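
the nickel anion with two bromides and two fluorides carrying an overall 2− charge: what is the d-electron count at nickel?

Summing ligand charges against the −2 overall charge gives an oxidation state of +2 for nickel.
Nickel is a group-10 element; Ni(II) is therefore d⁸.

d⁸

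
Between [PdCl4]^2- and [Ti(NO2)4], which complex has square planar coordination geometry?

[PdCl4]^2-

For [PdCl4]^2-: Ligand charges: each chloride is −1. With an overall charge of −2 the palladium centre must be in the +2 oxidation state. Palladium is a group-10 element; Pd(II) is therefore d⁸. A 4d d⁸ ion has a large crystal-field splitting; square planar leaves the high-energy d_{x²−y²} orbital empty and maximises CFSE. → square planar.
For [Ti(NO2)4]: Summing ligand charges against the 0 overall charge gives an oxidation state of +4 for titanium. Titanium is a group-4 element; Ti(IV) is therefore d⁰. A d⁰ ion has no crystal-field stabilisation preference between square planar and tetrahedral, so four ligands adopt the sterically favoured tetrahedral geometry. → tetrahedral.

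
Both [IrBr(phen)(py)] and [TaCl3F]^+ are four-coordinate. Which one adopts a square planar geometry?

[IrBr(phen)(py)]

For [IrBr(phen)(py)]: Summing ligand charges against the 0 overall charge gives an oxidation state of +1 for iridium. Iridium is a group-9 element; Ir(I) is therefore d⁸. A 5d d⁸ ion has a large crystal-field splitting; square planar leaves the high-energy d_{x²−y²} orbital empty and maximises CFSE. → square planar.
For [TaCl3F]^+: Summing ligand charges against the +1 overall charge gives an oxidation state of +5 for tantalum. Tantalum is a group-5 element; Ta(V) is therefore d⁰. A d⁰ ion has no crystal-field stabilisation preference between square planar and tetrahedral, so four ligands adopt the sterically favoured tetrahedral geometry. → tetrahedral.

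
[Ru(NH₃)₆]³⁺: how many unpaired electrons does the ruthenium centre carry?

1

Ligand charges: ammonia is neutral. With an overall charge of +3 the ruthenium centre must be in the +3 oxidation state.
Ruthenium is a group-8 element; Ru(III) is therefore d⁵.
The spin state decides the count: a 4d ion has a large Δₒ and is invariably low-spin.
An octahedral low-spin d⁵ ion is t₂g⁵e_g⁰, giving 1 unpaired electron.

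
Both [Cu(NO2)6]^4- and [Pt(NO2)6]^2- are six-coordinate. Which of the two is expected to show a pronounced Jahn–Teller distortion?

[Cu(NO2)6]^4-

[Cu(NO2)6]^4-: Each nitro (N-bound nitrite) is −1; balancing the −4 overall charge requires Cu(II). Copper is a group-11 element; Cu(II) is therefore d⁹. The t₂g⁶e_g³ configuration has an unevenly filled e_g set; the Jahn–Teller theorem predicts a tetragonal distortion (typically axial elongation) to lift the degeneracy.
[Pt(NO2)6]^2-: Summing ligand charges against the −2 overall charge gives an oxidation state of +4 for platinum. Platinum is a group-10 element; Pt(IV) is therefore d⁶. A 5d ion has a large Δₒ and is invariably low-spin. The d⁶ configuration leaves the e_g set evenly filled (or empty) — no strong Jahn–Teller driving force.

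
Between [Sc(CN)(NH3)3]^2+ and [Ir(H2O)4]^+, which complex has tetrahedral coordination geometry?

For [Sc(CN)(NH3)3]^2+: Ligand charges: each cyanide is −1; ammonia is neutral. With an overall charge of +2 the scandium centre must be in the +3 oxidation state. Group 3 minus oxidation state 3 gives a d⁰ configuration. A d⁰ ion has no crystal-field stabilisation preference between square planar and tetrahedral, so four ligands adopt the sterically favoured tetrahedral geometry. → tetrahedral.
For [Ir(H2O)4]^+: Water is neutral; balancing the +1 overall charge requires Ir(I). Ir sits in group 9, so the d-electron count is 9 − 1 = 8. A 5d d⁸ ion has a large crystal-field splitting; square planar leaves the high-energy d_{x²−y²} orbital empty and maximises CFSE. → square planar.

[Sc(CN)(NH3)3]^2+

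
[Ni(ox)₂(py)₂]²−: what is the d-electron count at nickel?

Each oxalate is −2; pyridine is neutral; balancing the −2 overall charge requires Ni(II).
Ni sits in group 10, so the d-electron count is 10 − 2 = 8.

d8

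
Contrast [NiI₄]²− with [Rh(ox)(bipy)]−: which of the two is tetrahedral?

For [NiI₄]²−: Ligand charges: each iodide is −1. With an overall charge of −2 the nickel centre must be in the +2 oxidation state. Nickel is a group-10 element; Ni(II) is therefore d⁸. Iodide is a weak-field ligand. With weak-field ligands the CFSE gain from square planar is small, so a 3d d⁸ ion takes the sterically preferred tetrahedral geometry. → tetrahedral.
For [Rh(ox)(bipy)]−: Ligand charges: each oxalate is −2; 2,2′-bipyridine is neutral. With an overall charge of −1 the rhodium centre must be in the +1 oxidation state. Group 9 minus oxidation state 1 gives a d⁸ configuration. A 4d d⁸ ion has a large crystal-field splitting; square planar leaves the high-energy d_{x²−y²} orbital empty and maximises CFSE. → square planar.

[NiI₄]²−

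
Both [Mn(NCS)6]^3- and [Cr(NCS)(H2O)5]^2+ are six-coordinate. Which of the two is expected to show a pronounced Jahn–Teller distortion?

[Mn(NCS)6]^3-

[Mn(NCS)6]^3-: Each isothiocyanate is −1; balancing the −3 overall charge requires Mn(III). Mn sits in group 7, so the d-electron count is 7 − 3 = 4. Isothiocyanate is a weak-field ligand for a first-row metal, so the complex is high-spin. The t₂g³e_g¹ (high-spin) configuration has an unevenly filled e_g set; the Jahn–Teller theorem predicts a tetragonal distortion (typically axial elongation) to lift the degeneracy.
[Cr(NCS)(H2O)5]^2+: Each isothiocyanate is −1; water is neutral; balancing the +2 overall charge requires Cr(III). Chromium is a group-6 element; Cr(III) is therefore d³. The d³ configuration leaves the e_g set evenly filled (or empty) — no strong Jahn–Teller driving force.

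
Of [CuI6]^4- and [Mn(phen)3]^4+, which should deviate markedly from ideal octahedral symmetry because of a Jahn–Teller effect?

[CuI6]^4-: Each iodide is −1; balancing the −4 overall charge requires Cu(II). Group 11 minus oxidation state 2 gives a d⁹ configuration. The t₂g⁶e_g³ configuration has an unevenly filled e_g set; the Jahn–Teller theorem predicts a tetragonal distortion (typically axial elongation) to lift the degeneracy.
[Mn(phen)3]^4+: Ligand charges: 1,10-phenanthroline is neutral. With an overall charge of +4 the manganese centre must be in the +4 oxidation state. Mn sits in group 7, so the d-electron count is 7 − 4 = 3. The d³ configuration leaves the e_g set evenly filled (or empty) — no strong Jahn–Teller driving force.

[CuI6]^4-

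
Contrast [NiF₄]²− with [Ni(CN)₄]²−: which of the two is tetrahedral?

[NiF₄]²−

For [NiF₄]²−: Ligand charges: each fluoride is −1. With an overall charge of −2 the nickel centre must be in the +2 oxidation state. Group 10 minus oxidation state 2 gives a d⁸ configuration. Fluoride is a weak-field ligand. With weak-field ligands the CFSE gain from square planar is small, so a 3d d⁸ ion takes the sterically preferred tetrahedral geometry. → tetrahedral.
For [Ni(CN)₄]²−: Each cyanide is −1; balancing the −2 overall charge requires Ni(II). Nickel is a group-10 element; Ni(II) is therefore d⁸. Cyanide is a strong-field ligand (high in the spectrochemical series). A 3d d⁸ ion with strong-field ligands gains enough CFSE to favour square planar over tetrahedral. → square planar.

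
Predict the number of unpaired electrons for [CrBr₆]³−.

Each bromide is −1; balancing the −3 overall charge requires Cr(III).
Cr sits in group 6, so the d-electron count is 6 − 3 = 3.
In an octahedral field the d³ configuration is t₂g³e_g⁰ (only one arrangement possible), giving 3 unpaired electrons.

3 unpaired electrons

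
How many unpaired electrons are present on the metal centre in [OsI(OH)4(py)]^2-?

Ligand charges: each iodide is −1; each hydroxide is −1; pyridine is neutral. With an overall charge of −2 the osmium centre must be in the +3 oxidation state.
Os sits in group 8, so the d-electron count is 8 − 3 = 5.
The spin state decides the count: a 5d ion has a large Δₒ and is invariably low-spin.
An octahedral low-spin d⁵ ion is t₂g⁵e_g⁰, giving 1 unpaired electron.

1 unpaired electron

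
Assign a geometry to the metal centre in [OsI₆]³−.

Each iodide is −1; balancing the −3 overall charge requires Os(III).
Group 8 minus oxidation state 3 gives a d⁵ configuration.
With 6 monodentate ligands the coordination number is 6.
Six donors around a single metal centre give an octahedral coordination sphere.

octahedral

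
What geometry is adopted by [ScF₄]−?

tetrahedral

Summing ligand charges against the −1 overall charge gives an oxidation state of +3 for scandium.
Sc sits in group 3, so the d-electron count is 3 − 3 = 0.
With 4 monodentate ligands the coordination number is 4.
A d⁰ ion has no crystal-field stabilisation preference between square planar and tetrahedral, so four ligands adopt the sterically favoured tetrahedral geometry.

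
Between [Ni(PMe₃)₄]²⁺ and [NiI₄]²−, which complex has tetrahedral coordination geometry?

[NiI₄]²−

For [Ni(PMe₃)₄]²⁺: Ligand charges: trimethylphosphine is neutral. With an overall charge of +2 the nickel centre must be in the +2 oxidation state. Ni sits in group 10, so the d-electron count is 10 − 2 = 8. Trimethylphosphine is a strong-field ligand (high in the spectrochemical series). A 3d d⁸ ion with strong-field ligands gains enough CFSE to favour square planar over tetrahedral. → square planar.
For [NiI₄]²−: Ligand charges: each iodide is −1. With an overall charge of −2 the nickel centre must be in the +2 oxidation state. Ni sits in group 10, so the d-electron count is 10 − 2 = 8. Iodide is a weak-field ligand. With weak-field ligands the CFSE gain from square planar is small, so a 3d d⁸ ion takes the sterically preferred tetrahedral geometry. → tetrahedral.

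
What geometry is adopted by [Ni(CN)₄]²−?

Each cyanide is −1; balancing the −2 overall charge requires Ni(II).
Ni sits in group 10, so the d-electron count is 10 − 2 = 8.
With 4 monodentate ligands the coordination number is 4.
Cyanide is a strong-field ligand (high in the spectrochemical series).
A 3d d⁸ ion with strong-field ligands gains enough CFSE to favour square planar over tetrahedral.

square planar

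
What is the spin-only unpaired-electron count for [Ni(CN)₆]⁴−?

Summing ligand charges against the −4 overall charge gives an oxidation state of +2 for nickel.
Group 10 minus oxidation state 2 gives a d⁸ configuration.
In an octahedral field the d⁸ configuration is t₂g⁶e_g² (only one arrangement possible), giving 2 unpaired electrons.

2 unpaired electrons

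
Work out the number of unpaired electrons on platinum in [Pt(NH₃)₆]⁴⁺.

Ligand charges: ammonia is neutral. With an overall charge of +4 the platinum centre must be in the +4 oxidation state.
Pt sits in group 10, so the d-electron count is 10 − 4 = 6.
The spin state decides the count: a 5d ion has a large Δₒ and is invariably low-spin.
An octahedral low-spin d⁶ ion is t₂g⁶e_g⁰, giving 0 unpaired electrons.

0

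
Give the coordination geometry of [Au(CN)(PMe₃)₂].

trigonal planar

Summing ligand charges against the 0 overall charge gives an oxidation state of +1 for gold.
Group 11 minus oxidation state 1 gives a d¹⁰ configuration.
With 3 monodentate ligands the coordination number is 3.
Three ligands around a d¹⁰ centre minimise repulsion in a trigonal-planar arrangement.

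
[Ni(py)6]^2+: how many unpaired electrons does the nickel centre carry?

2

Summing ligand charges against the +2 overall charge gives an oxidation state of +2 for nickel.
Nickel is a group-10 element; Ni(II) is therefore d⁸.
In an octahedral field the d⁸ configuration is t₂g⁶e_g² (only one arrangement possible), giving 2 unpaired electrons.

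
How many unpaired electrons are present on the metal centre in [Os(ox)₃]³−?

1

Ligand charges: each oxalate is −2. With an overall charge of −3 the osmium centre must be in the +3 oxidation state.
Group 8 minus oxidation state 3 gives a d⁵ configuration.
Counting donor atoms: 3×oxalate (bidentate) → 6 donors. Coordination number = 6.
The spin state decides the count: a 5d ion has a large Δₒ and is invariably low-spin.
An octahedral low-spin d⁵ ion is t₂g⁵e_g⁰, giving 1 unpaired electron.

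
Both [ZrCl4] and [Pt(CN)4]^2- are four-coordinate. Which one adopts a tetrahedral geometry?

[ZrCl4]

For [ZrCl4]: Ligand charges: each chloride is −1. With an overall charge of 0 the zirconium centre must be in the +4 oxidation state. Zirconium is a group-4 element; Zr(IV) is therefore d⁰. A d⁰ ion has no crystal-field stabilisation preference between square planar and tetrahedral, so four ligands adopt the sterically favoured tetrahedral geometry. → tetrahedral.
For [Pt(CN)4]^2-: Summing ligand charges against the −2 overall charge gives an oxidation state of +2 for platinum. Group 10 minus oxidation state 2 gives a d⁸ configuration. A 5d d⁸ ion has a large crystal-field splitting; square planar leaves the high-energy d_{x²−y²} orbital empty and maximises CFSE. → square planar.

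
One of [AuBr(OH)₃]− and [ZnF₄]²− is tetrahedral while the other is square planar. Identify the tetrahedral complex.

[ZnF₄]²−

For [AuBr(OH)₃]−: Summing ligand charges against the −1 overall charge gives an oxidation state of +3 for gold. Group 11 minus oxidation state 3 gives a d⁸ configuration. A 5d d⁸ ion has a large crystal-field splitting; square planar leaves the high-energy d_{x²−y²} orbital empty and maximises CFSE. → square planar.
For [ZnF₄]²−: Each fluoride is −1; balancing the −2 overall charge requires Zn(II). Group 12 minus oxidation state 2 gives a d¹⁰ configuration. A d¹⁰ ion has no crystal-field stabilisation preference between square planar and tetrahedral, so four ligands adopt the sterically favoured tetrahedral geometry. → tetrahedral.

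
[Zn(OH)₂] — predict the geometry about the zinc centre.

linear

Ligand charges: each hydroxide is −1. With an overall charge of 0 the zinc centre must be in the +2 oxidation state.
Zinc is a group-12 element; Zn(II) is therefore d¹⁰.
Coordination number: 2.
A d¹⁰ ion with only two ligands adopts a linear arrangement (sp hybridisation; no CFSE preference).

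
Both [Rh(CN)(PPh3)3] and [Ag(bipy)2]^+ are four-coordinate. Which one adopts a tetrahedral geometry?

For [Rh(CN)(PPh3)3]: Summing ligand charges against the 0 overall charge gives an oxidation state of +1 for rhodium. Rhodium is a group-9 element; Rh(I) is therefore d⁸. A 4d d⁸ ion has a large crystal-field splitting; square planar leaves the high-energy d_{x²−y²} orbital empty and maximises CFSE. → square planar.
For [Ag(bipy)2]^+: 2,2′-bipyridine is neutral; balancing the +1 overall charge requires Ag(I). Silver is a group-11 element; Ag(I) is therefore d¹⁰. A d¹⁰ ion has no crystal-field stabilisation preference between square planar and tetrahedral, so four ligands adopt the sterically favoured tetrahedral geometry. → tetrahedral.

[Ag(bipy)2]^+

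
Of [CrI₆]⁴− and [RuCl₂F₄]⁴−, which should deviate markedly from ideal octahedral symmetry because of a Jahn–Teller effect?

[CrI₆]⁴−

[CrI₆]⁴−: Ligand charges: each iodide is −1. With an overall charge of −4 the chromium centre must be in the +2 oxidation state. Chromium is a group-6 element; Cr(II) is therefore d⁴. Iodide is a weak-field ligand for a first-row metal, so the complex is high-spin. The t₂g³e_g¹ (high-spin) configuration has an unevenly filled e_g set; the Jahn–Teller theorem predicts a tetragonal distortion (typically axial elongation) to lift the degeneracy.
[RuCl₂F₄]⁴−: Each chloride is −1; each fluoride is −1; balancing the −4 overall charge requires Ru(II). Ruthenium is a group-8 element; Ru(II) is therefore d⁶. A 4d ion has a large Δₒ and is invariably low-spin. The d⁶ configuration leaves the e_g set evenly filled (or empty) — no strong Jahn–Teller driving force.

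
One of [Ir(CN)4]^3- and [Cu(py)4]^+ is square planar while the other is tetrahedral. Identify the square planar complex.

For [Ir(CN)4]^3-: Ligand charges: each cyanide is −1. With an overall charge of −3 the iridium centre must be in the +1 oxidation state. Iridium is a group-9 element; Ir(I) is therefore d⁸. A 5d d⁸ ion has a large crystal-field splitting; square planar leaves the high-energy d_{x²−y²} orbital empty and maximises CFSE. → square planar.
For [Cu(py)4]^+: Ligand charges: pyridine is neutral. With an overall charge of +1 the copper centre must be in the +1 oxidation state. Copper is a group-11 element; Cu(I) is therefore d¹⁰. A d¹⁰ ion has no crystal-field stabilisation preference between square planar and tetrahedral, so four ligands adopt the sterically favoured tetrahedral geometry. → tetrahedral.

[Ir(CN)4]^3-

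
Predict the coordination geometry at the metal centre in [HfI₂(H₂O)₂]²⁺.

tetrahedral

Summing ligand charges against the +2 overall charge gives an oxidation state of +4 for hafnium.
Hafnium is a group-4 element; Hf(IV) is therefore d⁰.
With 4 monodentate ligands the coordination number is 4.
A d⁰ ion has no crystal-field stabilisation preference between square planar and tetrahedral, so four ligands adopt the sterically favoured tetrahedral geometry.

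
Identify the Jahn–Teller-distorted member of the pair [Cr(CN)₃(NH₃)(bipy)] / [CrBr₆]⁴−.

[Cr(CN)₃(NH₃)(bipy)]: Each cyanide is −1; ammonia is neutral; 2,2′-bipyridine is neutral; balancing the 0 overall charge requires Cr(III). Group 6 minus oxidation state 3 gives a d³ configuration. The d³ configuration leaves the e_g set evenly filled (or empty) — no strong Jahn–Teller driving force.
[CrBr₆]⁴−: Each bromide is −1; balancing the −4 overall charge requires Cr(II). Cr sits in group 6, so the d-electron count is 6 − 2 = 4. Bromide is a weak-field ligand for a first-row metal, so the complex is high-spin. The t₂g³e_g¹ (high-spin) configuration has an unevenly filled e_g set; the Jahn–Teller theorem predicts a tetragonal distortion (typically axial elongation) to lift the degeneracy.

[CrBr₆]⁴−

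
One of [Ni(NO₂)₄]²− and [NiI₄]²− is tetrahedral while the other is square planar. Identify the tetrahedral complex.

For [Ni(NO₂)₄]²−: Each nitro (N-bound nitrite) is −1; balancing the −2 overall charge requires Ni(II). Nickel is a group-10 element; Ni(II) is therefore d⁸. Nitro (N-bound nitrite) is a strong-field ligand (high in the spectrochemical series). A 3d d⁸ ion with strong-field ligands gains enough CFSE to favour square planar over tetrahedral. → square planar.
For [NiI₄]²−: Ligand charges: each iodide is −1. With an overall charge of −2 the nickel centre must be in the +2 oxidation state. Group 10 minus oxidation state 2 gives a d⁸ configuration. Iodide is a weak-field ligand. With weak-field ligands the CFSE gain from square planar is small, so a 3d d⁸ ion takes the sterically preferred tetrahedral geometry. → tetrahedral.

[NiI₄]²−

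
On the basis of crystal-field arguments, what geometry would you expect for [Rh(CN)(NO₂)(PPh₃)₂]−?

square planar

Each cyanide is −1; each nitro (N-bound nitrite) is −1; triphenylphosphine is neutral; balancing the −1 overall charge requires Rh(I).
Group 9 minus oxidation state 1 gives a d⁸ configuration.
Coordination number: 4.
A 4d d⁸ ion has a large crystal-field splitting; square planar leaves the high-energy d_{x²−y²} orbital empty and maximises CFSE.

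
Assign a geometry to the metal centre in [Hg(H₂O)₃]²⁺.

trigonal planar

Ligand charges: water is neutral. With an overall charge of +2 the mercury centre must be in the +2 oxidation state.
Hg sits in group 12, so the d-electron count is 12 − 2 = 10.
With 3 monodentate ligands the coordination number is 3.
Three ligands around a d¹⁰ centre minimise repulsion in a trigonal-planar arrangement.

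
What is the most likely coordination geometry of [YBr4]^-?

tetrahedral

Summing ligand charges against the −1 overall charge gives an oxidation state of +3 for yttrium.
Y sits in group 3, so the d-electron count is 3 − 3 = 0.
With 4 monodentate ligands the coordination number is 4.
A d⁰ ion has no crystal-field stabilisation preference between square planar and tetrahedral, so four ligands adopt the sterically favoured tetrahedral geometry.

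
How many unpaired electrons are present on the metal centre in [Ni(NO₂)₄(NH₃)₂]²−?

2 unpaired electrons

Each nitro (N-bound nitrite) is −1; ammonia is neutral; balancing the −2 overall charge requires Ni(II).
Group 10 minus oxidation state 2 gives a d⁸ configuration.
In an octahedral field the d⁸ configuration is t₂g⁶e_g² (only one arrangement possible), giving 2 unpaired electrons.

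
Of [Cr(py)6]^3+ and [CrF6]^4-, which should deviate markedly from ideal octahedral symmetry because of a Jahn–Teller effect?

[CrF6]^4-

[Cr(py)6]^3+: Ligand charges: pyridine is neutral. With an overall charge of +3 the chromium centre must be in the +3 oxidation state. Chromium is a group-6 element; Cr(III) is therefore d³. The d³ configuration leaves the e_g set evenly filled (or empty) — no strong Jahn–Teller driving force.
[CrF6]^4-: Each fluoride is −1; balancing the −4 overall charge requires Cr(II). Chromium is a group-6 element; Cr(II) is therefore d⁴. Fluoride is a weak-field ligand for a first-row metal, so the complex is high-spin. The t₂g³e_g¹ (high-spin) configuration has an unevenly filled e_g set; the Jahn–Teller theorem predicts a tetragonal distortion (typically axial elongation) to lift the degeneracy.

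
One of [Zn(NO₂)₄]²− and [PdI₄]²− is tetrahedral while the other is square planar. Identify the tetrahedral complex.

For [Zn(NO₂)₄]²−: Ligand charges: each nitro (N-bound nitrite) is −1. With an overall charge of −2 the zinc centre must be in the +2 oxidation state. Group 12 minus oxidation state 2 gives a d¹⁰ configuration. A d¹⁰ ion has no crystal-field stabilisation preference between square planar and tetrahedral, so four ligands adopt the sterically favoured tetrahedral geometry. → tetrahedral.
For [PdI₄]²−: Summing ligand charges against the −2 overall charge gives an oxidation state of +2 for palladium. Pd sits in group 10, so the d-electron count is 10 − 2 = 8. A 4d d⁸ ion has a large crystal-field splitting; square planar leaves the high-energy d_{x²−y²} orbital empty and maximises CFSE. → square planar.

[Zn(NO₂)₄]²−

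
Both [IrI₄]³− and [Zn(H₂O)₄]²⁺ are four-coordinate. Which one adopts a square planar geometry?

[IrI₄]³−

For [IrI₄]³−: Summing ligand charges against the −3 overall charge gives an oxidation state of +1 for iridium. Group 9 minus oxidation state 1 gives a d⁸ configuration. A 5d d⁸ ion has a large crystal-field splitting; square planar leaves the high-energy d_{x²−y²} orbital empty and maximises CFSE. → square planar.
For [Zn(H₂O)₄]²⁺: Summing ligand charges against the +2 overall charge gives an oxidation state of +2 for zinc. Zinc is a group-12 element; Zn(II) is therefore d¹⁰. A d¹⁰ ion has no crystal-field stabilisation preference between square planar and tetrahedral, so four ligands adopt the sterically favoured tetrahedral geometry. → tetrahedral.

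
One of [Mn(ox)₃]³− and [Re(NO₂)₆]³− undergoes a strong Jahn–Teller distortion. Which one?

[Mn(ox)₃]³−: Summing ligand charges against the −3 overall charge gives an oxidation state of +3 for manganese. Manganese is a group-7 element; Mn(III) is therefore d⁴. Oxalate is a weak-field ligand for a first-row metal, so the complex is high-spin. The t₂g³e_g¹ (high-spin) configuration has an unevenly filled e_g set; the Jahn–Teller theorem predicts a tetragonal distortion (typically axial elongation) to lift the degeneracy.
[Re(NO₂)₆]³−: Each nitro (N-bound nitrite) is −1; balancing the −3 overall charge requires Re(III). Rhenium is a group-7 element; Re(III) is therefore d⁴. A 5d ion has a large Δₒ and is invariably low-spin. The d⁴ configuration leaves the e_g set evenly filled (or empty) — no strong Jahn–Teller driving force.

[Mn(ox)₃]³−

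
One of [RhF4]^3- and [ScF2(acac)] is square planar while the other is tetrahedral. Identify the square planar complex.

[RhF4]^3-

For [RhF4]^3-: Each fluoride is −1; balancing the −3 overall charge requires Rh(I). Rh sits in group 9, so the d-electron count is 9 − 1 = 8. A 4d d⁸ ion has a large crystal-field splitting; square planar leaves the high-energy d_{x²−y²} orbital empty and maximises CFSE. → square planar.
For [ScF2(acac)]: Ligand charges: each fluoride is −1; each acetylacetonate is −1. With an overall charge of 0 the scandium centre must be in the +3 oxidation state. Group 3 minus oxidation state 3 gives a d⁰ configuration. A d⁰ ion has no crystal-field stabilisation preference between square planar and tetrahedral, so four ligands adopt the sterically favoured tetrahedral geometry. → tetrahedral.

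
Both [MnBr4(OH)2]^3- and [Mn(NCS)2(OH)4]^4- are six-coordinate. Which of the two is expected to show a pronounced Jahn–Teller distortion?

[MnBr4(OH)2]^3-

[MnBr4(OH)2]^3-: Ligand charges: each bromide is −1; each hydroxide is −1. With an overall charge of −3 the manganese centre must be in the +3 oxidation state. Mn sits in group 7, so the d-electron count is 7 − 3 = 4. Bromide and hydroxide are weak-field ligands for a first-row metal, so the complex is high-spin. The t₂g³e_g¹ (high-spin) configuration has an unevenly filled e_g set; the Jahn–Teller theorem predicts a tetragonal distortion (typically axial elongation) to lift the degeneracy.
[Mn(NCS)2(OH)4]^4-: Each isothiocyanate is −1; each hydroxide is −1; balancing the −4 overall charge requires Mn(II). Group 7 minus oxidation state 2 gives a d⁵ configuration. Hydroxide and isothiocyanate are weak-field ligands for a first-row metal, so the complex is high-spin. The d⁵ configuration leaves the e_g set evenly filled (or empty) — no strong Jahn–Teller driving force.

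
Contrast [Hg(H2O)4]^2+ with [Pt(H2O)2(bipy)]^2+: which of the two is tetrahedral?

[Hg(H2O)4]^2+

For [Hg(H2O)4]^2+: Ligand charges: water is neutral. With an overall charge of +2 the mercury centre must be in the +2 oxidation state. Group 12 minus oxidation state 2 gives a d¹⁰ configuration. A d¹⁰ ion has no crystal-field stabilisation preference between square planar and tetrahedral, so four ligands adopt the sterically favoured tetrahedral geometry. → tetrahedral.
For [Pt(H2O)2(bipy)]^2+: Water is neutral; 2,2′-bipyridine is neutral; balancing the +2 overall charge requires Pt(II). Group 10 minus oxidation state 2 gives a d⁸ configuration. A 5d d⁸ ion has a large crystal-field splitting; square planar leaves the high-energy d_{x²−y²} orbital empty and maximises CFSE. → square planar.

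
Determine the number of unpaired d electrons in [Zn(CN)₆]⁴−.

0 unpaired electrons

Ligand charges: each cyanide is −1. With an overall charge of −4 the zinc centre must be in the +2 oxidation state.
Zn sits in group 12, so the d-electron count is 12 − 2 = 10.
In an octahedral field the d¹⁰ configuration is t₂g⁶e_g⁴, giving 0 unpaired electrons.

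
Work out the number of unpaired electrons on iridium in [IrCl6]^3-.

Ligand charges: each chloride is −1. With an overall charge of −3 the iridium centre must be in the +3 oxidation state.
Iridium is a group-9 element; Ir(III) is therefore d⁶.
The spin state decides the count: a 5d ion has a large Δₒ and is invariably low-spin.
An octahedral low-spin d⁶ ion is t₂g⁶e_g⁰, giving 0 unpaired electrons.

0 unpaired electrons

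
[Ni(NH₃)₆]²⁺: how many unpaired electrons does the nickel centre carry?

Ammonia is neutral; balancing the +2 overall charge requires Ni(II).
Nickel is a group-10 element; Ni(II) is therefore d⁸.
In an octahedral field the d⁸ configuration is t₂g⁶e_g² (only one arrangement possible), giving 2 unpaired electrons.

2 unpaired electrons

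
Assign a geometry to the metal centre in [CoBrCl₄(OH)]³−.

Summing ligand charges against the −3 overall charge gives an oxidation state of +3 for cobalt.
Co sits in group 9, so the d-electron count is 9 − 3 = 6.
Coordination number: 6.
Six donors around a single metal centre give an octahedral coordination sphere.

octahedral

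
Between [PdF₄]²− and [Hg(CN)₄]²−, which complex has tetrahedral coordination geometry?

For [PdF₄]²−: Ligand charges: each fluoride is −1. With an overall charge of −2 the palladium centre must be in the +2 oxidation state. Group 10 minus oxidation state 2 gives a d⁸ configuration. A 4d d⁸ ion has a large crystal-field splitting; square planar leaves the high-energy d_{x²−y²} orbital empty and maximises CFSE. → square planar.
For [Hg(CN)₄]²−: Summing ligand charges against the −2 overall charge gives an oxidation state of +2 for mercury. Hg sits in group 12, so the d-electron count is 12 − 2 = 10. A d¹⁰ ion has no crystal-field stabilisation preference between square planar and tetrahedral, so four ligands adopt the sterically favoured tetrahedral geometry. → tetrahedral.

[Hg(CN)₄]²−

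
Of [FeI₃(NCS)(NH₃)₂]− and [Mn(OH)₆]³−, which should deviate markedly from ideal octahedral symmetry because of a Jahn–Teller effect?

[FeI₃(NCS)(NH₃)₂]−: Ligand charges: each iodide is −1; each isothiocyanate is −1; ammonia is neutral. With an overall charge of −1 the iron centre must be in the +3 oxidation state. Iron is a group-8 element; Fe(III) is therefore d⁵. Iodide and isothiocyanate are weak-field ligands for a first-row metal, so the complex is high-spin. The d⁵ configuration leaves the e_g set evenly filled (or empty) — no strong Jahn–Teller driving force.
[Mn(OH)₆]³−: Each hydroxide is −1; balancing the −3 overall charge requires Mn(III). Group 7 minus oxidation state 3 gives a d⁴ configuration. Hydroxide is a weak-field ligand for a first-row metal, so the complex is high-spin. The t₂g³e_g¹ (high-spin) configuration has an unevenly filled e_g set; the Jahn–Teller theorem predicts a tetragonal distortion (typically axial elongation) to lift the degeneracy.

[Mn(OH)₆]³−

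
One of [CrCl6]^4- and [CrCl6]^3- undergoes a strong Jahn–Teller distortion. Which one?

[CrCl6]^4-: Ligand charges: each chloride is −1. With an overall charge of −4 the chromium centre must be in the +2 oxidation state. Cr sits in group 6, so the d-electron count is 6 − 2 = 4. Chloride is a weak-field ligand for a first-row metal, so the complex is high-spin. The t₂g³e_g¹ (high-spin) configuration has an unevenly filled e_g set; the Jahn–Teller theorem predicts a tetragonal distortion (typically axial elongation) to lift the degeneracy.
[CrCl6]^3-: Summing ligand charges against the −3 overall charge gives an oxidation state of +3 for chromium. Cr sits in group 6, so the d-electron count is 6 − 3 = 3. The d³ configuration leaves the e_g set evenly filled (or empty) — no strong Jahn–Teller driving force.

[CrCl6]^4-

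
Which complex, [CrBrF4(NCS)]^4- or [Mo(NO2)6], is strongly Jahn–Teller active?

[CrBrF4(NCS)]^4-

[CrBrF4(NCS)]^4-: Ligand charges: each bromide is −1; each fluoride is −1; each isothiocyanate is −1. With an overall charge of −4 the chromium centre must be in the +2 oxidation state. Cr sits in group 6, so the d-electron count is 6 − 2 = 4. Bromide, fluoride, and isothiocyanate are weak-field ligands for a first-row metal, so the complex is high-spin. The t₂g³e_g¹ (high-spin) configuration has an unevenly filled e_g set; the Jahn–Teller theorem predicts a tetragonal distortion (typically axial elongation) to lift the degeneracy.
[Mo(NO2)6]: Each nitro (N-bound nitrite) is −1; balancing the 0 overall charge requires Mo(VI). Group 6 minus oxidation state 6 gives a d⁰ configuration. The d⁰ configuration leaves the e_g set evenly filled (or empty) — no strong Jahn–Teller driving force.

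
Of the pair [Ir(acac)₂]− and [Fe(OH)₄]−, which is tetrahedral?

[Fe(OH)₄]−

For [Ir(acac)₂]−: Ligand charges: each acetylacetonate is −1. With an overall charge of −1 the iridium centre must be in the +1 oxidation state. Group 9 minus oxidation state 1 gives a d⁸ configuration. A 5d d⁸ ion has a large crystal-field splitting; square planar leaves the high-energy d_{x²−y²} orbital empty and maximises CFSE. → square planar.
For [Fe(OH)₄]−: Summing ligand charges against the −1 overall charge gives an oxidation state of +3 for iron. Fe sits in group 8, so the d-electron count is 8 − 3 = 5. A high-spin d⁵ ion has zero CFSE in either geometry, so four ligands adopt the sterically favoured tetrahedral geometry. → tetrahedral.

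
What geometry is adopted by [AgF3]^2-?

trigonal planar

Each fluoride is −1; balancing the −2 overall charge requires Ag(I).
Group 11 minus oxidation state 1 gives a d¹⁰ configuration.
With 3 monodentate ligands the coordination number is 3.
Three ligands around a d¹⁰ centre minimise repulsion in a trigonal-planar arrangement.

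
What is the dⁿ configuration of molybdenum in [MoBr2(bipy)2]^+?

d3

Each bromide is −1; 2,2′-bipyridine is neutral; balancing the +1 overall charge requires Mo(III).
Molybdenum is a group-6 element; Mo(III) is therefore d³.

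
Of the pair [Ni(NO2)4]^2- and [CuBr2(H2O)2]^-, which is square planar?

[Ni(NO2)4]^2-

For [Ni(NO2)4]^2-: Ligand charges: each nitro (N-bound nitrite) is −1. With an overall charge of −2 the nickel centre must be in the +2 oxidation state. Nickel is a group-10 element; Ni(II) is therefore d⁸. Nitro (N-bound nitrite) is a strong-field ligand (high in the spectrochemical series). A 3d d⁸ ion with strong-field ligands gains enough CFSE to favour square planar over tetrahedral. → square planar.
For [CuBr2(H2O)2]^-: Each bromide is −1; water is neutral; balancing the −1 overall charge requires Cu(I). Copper is a group-11 element; Cu(I) is therefore d¹⁰. A d¹⁰ ion has no crystal-field stabilisation preference between square planar and tetrahedral, so four ligands adopt the sterically favoured tetrahedral geometry. → tetrahedral.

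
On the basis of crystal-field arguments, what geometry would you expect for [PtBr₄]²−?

square planar

Summing ligand charges against the −2 overall charge gives an oxidation state of +2 for platinum.
Platinum is a group-10 element; Pt(II) is therefore d⁸.
With 4 monodentate ligands the coordination number is 4.
A 5d d⁸ ion has a large crystal-field splitting; square planar leaves the high-energy d_{x²−y²} orbital empty and maximises CFSE.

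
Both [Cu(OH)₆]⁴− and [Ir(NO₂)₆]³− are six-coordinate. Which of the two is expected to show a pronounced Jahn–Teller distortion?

[Cu(OH)₆]⁴−

[Cu(OH)₆]⁴−: Summing ligand charges against the −4 overall charge gives an oxidation state of +2 for copper. Cu sits in group 11, so the d-electron count is 11 − 2 = 9. The t₂g⁶e_g³ configuration has an unevenly filled e_g set; the Jahn–Teller theorem predicts a tetragonal distortion (typically axial elongation) to lift the degeneracy.
[Ir(NO₂)₆]³−: Ligand charges: each nitro (N-bound nitrite) is −1. With an overall charge of −3 the iridium centre must be in the +3 oxidation state. Iridium is a group-9 element; Ir(III) is therefore d⁶. A 5d ion has a large Δₒ and is invariably low-spin. The d⁶ configuration leaves the e_g set evenly filled (or empty) — no strong Jahn–Teller driving force.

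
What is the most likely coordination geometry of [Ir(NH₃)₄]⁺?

square planar

Ligand charges: ammonia is neutral. With an overall charge of +1 the iridium centre must be in the +1 oxidation state.
Ir sits in group 9, so the d-electron count is 9 − 1 = 8.
With 4 monodentate ligands the coordination number is 4.
A 5d d⁸ ion has a large crystal-field splitting; square planar leaves the high-energy d_{x²−y²} orbital empty and maximises CFSE.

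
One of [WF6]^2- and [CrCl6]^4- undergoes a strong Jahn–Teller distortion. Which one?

[CrCl6]^4-

[WF6]^2-: Summing ligand charges against the −2 overall charge gives an oxidation state of +4 for tungsten. Tungsten is a group-6 element; W(IV) is therefore d². The d² configuration leaves the e_g set evenly filled (or empty) — no strong Jahn–Teller driving force.
[CrCl6]^4-: Summing ligand charges against the −4 overall charge gives an oxidation state of +2 for chromium. Group 6 minus oxidation state 2 gives a d⁴ configuration. Chloride is a weak-field ligand for a first-row metal, so the complex is high-spin. The t₂g³e_g¹ (high-spin) configuration has an unevenly filled e_g set; the Jahn–Teller theorem predicts a tetragonal distortion (typically axial elongation) to lift the degeneracy.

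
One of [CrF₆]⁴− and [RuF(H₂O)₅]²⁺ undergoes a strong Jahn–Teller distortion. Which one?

[CrF₆]⁴−: Summing ligand charges against the −4 overall charge gives an oxidation state of +2 for chromium. Cr sits in group 6, so the d-electron count is 6 − 2 = 4. Fluoride is a weak-field ligand for a first-row metal, so the complex is high-spin. The t₂g³e_g¹ (high-spin) configuration has an unevenly filled e_g set; the Jahn–Teller theorem predicts a tetragonal distortion (typically axial elongation) to lift the degeneracy.
[RuF(H₂O)₅]²⁺: Summing ligand charges against the +2 overall charge gives an oxidation state of +3 for ruthenium. Ruthenium is a group-8 element; Ru(III) is therefore d⁵. A 4d ion has a large Δₒ and is invariably low-spin. The d⁵ configuration leaves the e_g set evenly filled (or empty) — no strong Jahn–Teller driving force.

[CrF₆]⁴−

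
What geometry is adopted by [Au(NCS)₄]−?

Each isothiocyanate is −1; balancing the −1 overall charge requires Au(III).
Group 11 minus oxidation state 3 gives a d⁸ configuration.
With 4 monodentate ligands the coordination number is 4.
A 5d d⁸ ion has a large crystal-field splitting; square planar leaves the high-energy d_{x²−y²} orbital empty and maximises CFSE.

square planar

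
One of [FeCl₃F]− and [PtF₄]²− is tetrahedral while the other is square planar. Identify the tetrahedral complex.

[FeCl₃F]−

For [FeCl₃F]−: Ligand charges: each chloride is −1; each fluoride is −1. With an overall charge of −1 the iron centre must be in the +3 oxidation state. Iron is a group-8 element; Fe(III) is therefore d⁵. A high-spin d⁵ ion has zero CFSE in either geometry, so four ligands adopt the sterically favoured tetrahedral geometry. → tetrahedral.
For [PtF₄]²−: Each fluoride is −1; balancing the −2 overall charge requires Pt(II). Pt sits in group 10, so the d-electron count is 10 − 2 = 8. A 5d d⁸ ion has a large crystal-field splitting; square planar leaves the high-energy d_{x²−y²} orbital empty and maximises CFSE. → square planar.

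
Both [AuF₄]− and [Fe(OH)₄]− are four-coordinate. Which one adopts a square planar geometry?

[AuF₄]−

For [AuF₄]−: Ligand charges: each fluoride is −1. With an overall charge of −1 the gold centre must be in the +3 oxidation state. Gold is a group-11 element; Au(III) is therefore d⁸. A 5d d⁸ ion has a large crystal-field splitting; square planar leaves the high-energy d_{x²−y²} orbital empty and maximises CFSE. → square planar.
For [Fe(OH)₄]−: Ligand charges: each hydroxide is −1. With an overall charge of −1 the iron centre must be in the +3 oxidation state. Iron is a group-8 element; Fe(III) is therefore d⁵. A high-spin d⁵ ion has zero CFSE in either geometry, so four ligands adopt the sterically favoured tetrahedral geometry. → tetrahedral.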